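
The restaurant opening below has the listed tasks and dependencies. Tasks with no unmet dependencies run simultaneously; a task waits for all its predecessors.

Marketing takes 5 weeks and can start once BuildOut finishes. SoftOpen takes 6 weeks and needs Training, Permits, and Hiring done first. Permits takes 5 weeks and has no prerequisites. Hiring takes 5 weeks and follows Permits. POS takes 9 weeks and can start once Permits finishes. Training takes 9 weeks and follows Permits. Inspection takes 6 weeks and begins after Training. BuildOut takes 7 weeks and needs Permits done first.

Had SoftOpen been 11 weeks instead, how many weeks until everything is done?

25

As given, the longest chain is Permits→Training→SoftOpen = 5+9+6 = 20, so the finish is 20 weeks.
SoftOpen is on the critical path; changing it to 11 makes that path 25 weeks.
The critical path is still Permits→Training→SoftOpen; finish is now 25 weeks.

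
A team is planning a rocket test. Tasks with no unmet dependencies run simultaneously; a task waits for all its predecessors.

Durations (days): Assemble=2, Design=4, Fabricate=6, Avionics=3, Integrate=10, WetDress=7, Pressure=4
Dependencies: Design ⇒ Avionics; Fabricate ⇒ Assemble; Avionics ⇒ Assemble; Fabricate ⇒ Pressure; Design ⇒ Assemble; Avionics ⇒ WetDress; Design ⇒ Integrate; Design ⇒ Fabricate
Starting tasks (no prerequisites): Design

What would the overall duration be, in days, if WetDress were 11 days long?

18

Baseline: Design→Avionics→WetDress = 4+3+7 = 14 → 14 days.
Since WetDress is critical, the +4 change carries straight to that chain (now 18 days).
No other chain overtakes it, so the finish is 18 days.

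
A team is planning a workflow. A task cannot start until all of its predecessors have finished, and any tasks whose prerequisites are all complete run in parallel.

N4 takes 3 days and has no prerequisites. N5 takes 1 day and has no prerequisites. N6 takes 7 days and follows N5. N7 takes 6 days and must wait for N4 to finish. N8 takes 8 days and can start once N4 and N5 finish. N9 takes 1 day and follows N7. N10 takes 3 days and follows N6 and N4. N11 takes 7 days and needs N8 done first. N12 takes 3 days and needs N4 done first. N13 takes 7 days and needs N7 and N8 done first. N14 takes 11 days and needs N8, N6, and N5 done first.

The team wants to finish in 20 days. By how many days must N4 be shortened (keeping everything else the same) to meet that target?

2

Current finish: 22 days; target: 20.
N4 is on every critical path, so each day cut from N4 cuts the finish by one (this holds down to a finish of 20).
Need 22 − 20 = 2 days off N4 → N4 becomes 1 day, finish becomes 20.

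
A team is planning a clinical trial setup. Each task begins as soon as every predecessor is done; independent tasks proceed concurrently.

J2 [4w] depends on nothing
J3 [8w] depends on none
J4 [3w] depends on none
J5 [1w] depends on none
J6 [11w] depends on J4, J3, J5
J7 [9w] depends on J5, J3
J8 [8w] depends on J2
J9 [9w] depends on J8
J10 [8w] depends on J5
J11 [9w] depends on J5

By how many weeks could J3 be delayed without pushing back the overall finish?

2

The longest chain is J2→J8→J9 = 4+8+9 = 21; overall finish 21 weeks.
Longest path through J3: 19 weeks (earliest finish 8, latest finish 10).
Slack of J3 = 2 − 0 = 2 weeks.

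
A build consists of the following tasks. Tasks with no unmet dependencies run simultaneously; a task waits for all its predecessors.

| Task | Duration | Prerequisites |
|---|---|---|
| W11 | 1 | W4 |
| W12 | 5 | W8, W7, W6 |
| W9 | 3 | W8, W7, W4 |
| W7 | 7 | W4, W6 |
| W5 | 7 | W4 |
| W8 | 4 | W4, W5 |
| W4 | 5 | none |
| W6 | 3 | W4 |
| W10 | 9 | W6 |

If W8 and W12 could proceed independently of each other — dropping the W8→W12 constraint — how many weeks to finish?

Before: longest chain W4→W5→W8→W12 = 5+7+4+5 = 21, finish 21.
Without W8→W12, W12's earliest start moves from 16 to 15.
The longest chain is now W4→W6→W7→W12 = 5+3+7+5 = 20, so the job takes 20 weeks.

20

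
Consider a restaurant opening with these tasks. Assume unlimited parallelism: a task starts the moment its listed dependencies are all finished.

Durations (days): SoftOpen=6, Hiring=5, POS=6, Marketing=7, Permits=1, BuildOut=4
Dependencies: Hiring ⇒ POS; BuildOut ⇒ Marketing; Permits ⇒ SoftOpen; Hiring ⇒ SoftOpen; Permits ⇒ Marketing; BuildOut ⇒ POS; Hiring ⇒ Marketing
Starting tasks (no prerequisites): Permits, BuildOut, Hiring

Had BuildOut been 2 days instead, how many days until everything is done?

As given, the longest chain is Hiring→Marketing = 5+7 = 12, so the finish is 12 days.
The longest path through BuildOut is only 11 days, so BuildOut has float 1.
No other chain overtakes it, so the finish is 12 days.

12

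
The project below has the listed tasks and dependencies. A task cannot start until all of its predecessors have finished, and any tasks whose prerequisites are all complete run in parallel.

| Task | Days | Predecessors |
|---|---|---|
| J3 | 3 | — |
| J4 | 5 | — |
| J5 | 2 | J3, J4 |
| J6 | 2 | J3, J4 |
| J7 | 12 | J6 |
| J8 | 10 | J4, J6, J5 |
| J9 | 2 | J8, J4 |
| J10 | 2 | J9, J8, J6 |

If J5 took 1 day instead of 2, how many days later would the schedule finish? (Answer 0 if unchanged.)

0

The binding path is J4→J5→J8→J9→J10 = 5+2+10+2+2 = 21; finish at 21 days.
J5 is on the critical path; changing it to 1 makes that path 20 days.
New critical path: J4→J6→J8→J9→J10 = 5+2+10+2+2 = 21 ⇒ 21 days.
Change in finish: 21 − 21 = +0 days.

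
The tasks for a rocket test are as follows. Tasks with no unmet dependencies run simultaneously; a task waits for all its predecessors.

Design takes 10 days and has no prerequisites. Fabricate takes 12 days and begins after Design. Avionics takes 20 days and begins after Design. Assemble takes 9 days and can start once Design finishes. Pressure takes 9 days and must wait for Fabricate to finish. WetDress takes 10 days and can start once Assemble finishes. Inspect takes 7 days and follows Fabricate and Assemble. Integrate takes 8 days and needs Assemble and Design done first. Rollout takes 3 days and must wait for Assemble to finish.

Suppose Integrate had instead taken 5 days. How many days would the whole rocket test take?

31

Baseline: Design→Fabricate→Pressure = 10+12+9 = 31 → 31 days.
Integrate has 4 days of float (longest path through it is 27).
The critical path is still Design→Fabricate→Pressure; finish is now 31 days.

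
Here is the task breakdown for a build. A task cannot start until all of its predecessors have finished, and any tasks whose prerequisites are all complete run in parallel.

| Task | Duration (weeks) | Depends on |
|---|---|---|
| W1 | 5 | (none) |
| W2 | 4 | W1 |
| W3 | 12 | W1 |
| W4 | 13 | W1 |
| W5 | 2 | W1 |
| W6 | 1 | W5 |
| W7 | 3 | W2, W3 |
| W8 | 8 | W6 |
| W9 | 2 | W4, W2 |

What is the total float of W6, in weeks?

4

Critical path: W1→W3→W7 = 5+12+3 = 20, so the finish is 20 weeks.
W6 finishes as early as 8 and must finish by 12.
Slack of W6 = 11 − 7 = 4 weeks.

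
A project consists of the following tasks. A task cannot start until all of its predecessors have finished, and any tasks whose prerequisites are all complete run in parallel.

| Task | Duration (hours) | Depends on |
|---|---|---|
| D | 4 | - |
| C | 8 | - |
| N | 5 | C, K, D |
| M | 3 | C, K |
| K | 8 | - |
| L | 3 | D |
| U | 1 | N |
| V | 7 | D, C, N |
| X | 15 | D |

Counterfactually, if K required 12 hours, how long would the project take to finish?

Critical path before the change: K→N→V = 8+5+7 = 20 giving 20 hours.
Since K is critical, the +4 change carries straight to that chain (now 24 hours).
That remains the longest chain; total 24 hours.

24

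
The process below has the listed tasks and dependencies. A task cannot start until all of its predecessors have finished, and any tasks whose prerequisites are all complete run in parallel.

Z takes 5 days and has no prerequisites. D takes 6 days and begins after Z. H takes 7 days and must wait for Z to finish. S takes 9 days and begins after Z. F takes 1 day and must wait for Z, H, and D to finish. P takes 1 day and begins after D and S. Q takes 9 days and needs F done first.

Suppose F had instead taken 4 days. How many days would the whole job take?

The binding path is Z→H→F→Q = 5+7+1+9 = 22; finish at 22 days.
F is on the critical path; changing it to 4 makes that path 25 days.
No other chain overtakes it, so the finish is 25 days.

25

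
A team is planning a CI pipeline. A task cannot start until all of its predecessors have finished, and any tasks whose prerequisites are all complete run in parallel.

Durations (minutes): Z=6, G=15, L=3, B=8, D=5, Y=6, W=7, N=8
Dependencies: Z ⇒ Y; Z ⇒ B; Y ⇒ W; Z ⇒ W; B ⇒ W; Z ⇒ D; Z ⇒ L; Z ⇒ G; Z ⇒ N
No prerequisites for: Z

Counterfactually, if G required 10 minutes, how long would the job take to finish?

21

Baseline: Z→G = 6+15 = 21 → 21 minutes.
G lies on that path, so at 10 minutes the path becomes 16 minutes.
Now Z→B→W = 6+8+7 = 21 is longest, so the finish becomes 21 minutes.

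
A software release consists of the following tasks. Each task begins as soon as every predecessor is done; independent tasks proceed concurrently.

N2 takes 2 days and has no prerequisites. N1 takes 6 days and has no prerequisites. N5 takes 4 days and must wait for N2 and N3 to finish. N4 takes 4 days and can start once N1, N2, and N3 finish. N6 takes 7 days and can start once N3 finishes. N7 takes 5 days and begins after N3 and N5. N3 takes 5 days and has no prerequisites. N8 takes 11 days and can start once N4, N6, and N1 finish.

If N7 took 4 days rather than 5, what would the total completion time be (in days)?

23

Baseline: N3→N6→N8 = 5+7+11 = 23 → 23 days.
N7 has 9 days of float (longest path through it is 14).
No other chain overtakes it, so the finish is 23 days.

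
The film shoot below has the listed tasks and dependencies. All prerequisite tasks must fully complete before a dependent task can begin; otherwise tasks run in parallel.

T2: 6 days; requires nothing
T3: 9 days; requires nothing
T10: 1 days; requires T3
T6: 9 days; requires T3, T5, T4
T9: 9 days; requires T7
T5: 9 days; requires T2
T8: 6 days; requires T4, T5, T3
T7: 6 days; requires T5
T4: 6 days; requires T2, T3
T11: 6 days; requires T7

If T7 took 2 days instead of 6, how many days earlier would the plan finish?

4

Critical path before the change: T2→T5→T7→T9 = 6+9+6+9 = 30 giving 30 days.
T7 is on the critical path; changing it to 2 makes that path 26 days.
The critical path is still T2→T5→T7→T9; finish is now 26 days.
Change in finish: 26 − 30 = -4 days.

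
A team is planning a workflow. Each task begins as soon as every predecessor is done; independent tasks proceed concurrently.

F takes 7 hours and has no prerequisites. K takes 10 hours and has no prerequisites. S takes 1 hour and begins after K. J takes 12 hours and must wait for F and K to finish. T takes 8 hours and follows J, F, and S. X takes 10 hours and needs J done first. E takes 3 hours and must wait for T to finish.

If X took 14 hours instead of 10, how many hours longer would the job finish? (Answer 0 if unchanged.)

As given, the longest chain is K→J→T→E = 10+12+8+3 = 33, so the finish is 33 hours.
X is off the critical path — its longest chain is 32 hours, giving 1 of slack.
Now K→J→X = 10+12+14 = 36 is longest, so the finish becomes 36 hours.
Change in finish: 36 − 33 = +3 hours.

3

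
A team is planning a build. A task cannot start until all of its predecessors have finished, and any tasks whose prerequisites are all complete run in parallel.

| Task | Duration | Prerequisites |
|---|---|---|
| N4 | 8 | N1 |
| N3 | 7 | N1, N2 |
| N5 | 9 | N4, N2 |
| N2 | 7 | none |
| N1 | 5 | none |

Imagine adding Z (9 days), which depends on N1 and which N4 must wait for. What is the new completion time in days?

31

Originally the schedule takes 22 days.
With Z inserted, N4 now waits for max(N1, Z).
New critical path: N1→Z→N4→N5 = 5+9+8+9 = 31 ⇒ 31 days.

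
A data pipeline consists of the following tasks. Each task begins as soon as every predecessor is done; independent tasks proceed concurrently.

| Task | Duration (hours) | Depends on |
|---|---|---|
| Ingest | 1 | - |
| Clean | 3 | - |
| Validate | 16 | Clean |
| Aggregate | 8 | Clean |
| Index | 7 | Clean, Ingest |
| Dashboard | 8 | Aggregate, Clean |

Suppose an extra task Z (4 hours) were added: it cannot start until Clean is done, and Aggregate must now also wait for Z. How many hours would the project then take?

Originally the project takes 19 hours.
With Z inserted, Aggregate now waits for max(Clean, Z).
New critical path: Clean→Z→Aggregate→Dashboard = 3+4+8+8 = 23 ⇒ 23 hours.

23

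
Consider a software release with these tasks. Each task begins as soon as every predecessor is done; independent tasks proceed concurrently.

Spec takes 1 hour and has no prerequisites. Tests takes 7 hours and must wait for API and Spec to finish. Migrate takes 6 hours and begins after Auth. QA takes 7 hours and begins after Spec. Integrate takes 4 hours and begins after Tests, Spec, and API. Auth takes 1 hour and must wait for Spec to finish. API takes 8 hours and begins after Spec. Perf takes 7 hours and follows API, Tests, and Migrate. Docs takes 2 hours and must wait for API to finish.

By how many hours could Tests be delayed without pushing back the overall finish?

0

Spec→API→Tests→Perf = 1+8+7+7 = 23 sets the makespan at 23 hours.
The longest chain containing Tests totals 23 hours.
Slack of Tests = 9 − 9 = 0 hours.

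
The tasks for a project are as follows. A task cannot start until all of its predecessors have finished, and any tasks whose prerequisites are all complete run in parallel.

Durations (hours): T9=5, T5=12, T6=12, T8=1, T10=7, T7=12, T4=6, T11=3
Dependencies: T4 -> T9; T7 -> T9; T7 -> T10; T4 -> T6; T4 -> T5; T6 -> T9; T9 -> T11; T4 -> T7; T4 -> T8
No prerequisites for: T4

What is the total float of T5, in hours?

8

T4→T6→T9→T11 = 6+12+5+3 = 26 sets the makespan at 26 hours.
Longest path through T5: 18 hours (earliest finish 18, latest finish 26).
So T5 can slip 26 − 18 = 8 hours.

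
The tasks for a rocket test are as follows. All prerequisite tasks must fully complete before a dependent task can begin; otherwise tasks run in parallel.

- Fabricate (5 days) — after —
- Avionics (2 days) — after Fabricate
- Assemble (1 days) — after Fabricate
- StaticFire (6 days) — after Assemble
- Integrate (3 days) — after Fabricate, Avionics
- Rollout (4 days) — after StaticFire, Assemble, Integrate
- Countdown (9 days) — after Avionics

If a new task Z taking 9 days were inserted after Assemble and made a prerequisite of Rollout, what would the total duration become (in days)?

19

Originally the rocket test takes 16 days.
With Z inserted, Rollout now waits for max(StaticFire, Assemble, Integrate, Z).
New critical path: Fabricate→Assemble→Z→Rollout = 5+1+9+4 = 19 ⇒ 19 days.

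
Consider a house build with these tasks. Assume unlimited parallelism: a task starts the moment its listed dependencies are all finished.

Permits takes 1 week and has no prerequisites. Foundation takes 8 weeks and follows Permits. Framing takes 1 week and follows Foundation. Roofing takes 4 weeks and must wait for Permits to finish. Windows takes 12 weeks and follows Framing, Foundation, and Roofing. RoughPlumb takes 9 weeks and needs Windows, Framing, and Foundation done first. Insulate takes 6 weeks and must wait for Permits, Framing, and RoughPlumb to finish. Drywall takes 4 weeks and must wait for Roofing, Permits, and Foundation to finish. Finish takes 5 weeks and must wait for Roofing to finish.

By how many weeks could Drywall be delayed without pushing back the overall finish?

24

Critical path: Permits→Foundation→Framing→Windows→RoughPlumb→Insulate = 1+8+1+12+9+6 = 37, so the finish is 37 weeks.
The longest chain containing Drywall totals 13 weeks.
Float = 37 − 13 = 24.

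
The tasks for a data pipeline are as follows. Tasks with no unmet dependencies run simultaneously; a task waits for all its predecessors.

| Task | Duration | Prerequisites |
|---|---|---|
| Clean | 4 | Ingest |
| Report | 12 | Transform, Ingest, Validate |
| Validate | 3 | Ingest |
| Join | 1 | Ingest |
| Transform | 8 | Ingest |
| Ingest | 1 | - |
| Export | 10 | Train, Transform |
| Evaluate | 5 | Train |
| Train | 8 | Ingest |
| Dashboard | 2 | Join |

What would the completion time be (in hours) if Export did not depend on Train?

Original critical path: Ingest→Transform→Report = 1+8+12 = 21 ⇒ 21 hours.
Dropping Train→Export doesn't change Export's earliest start (9); another predecessor still binds.
The longest chain is now Ingest→Transform→Report = 1+8+12 = 21, so the schedule takes 21 hours.

21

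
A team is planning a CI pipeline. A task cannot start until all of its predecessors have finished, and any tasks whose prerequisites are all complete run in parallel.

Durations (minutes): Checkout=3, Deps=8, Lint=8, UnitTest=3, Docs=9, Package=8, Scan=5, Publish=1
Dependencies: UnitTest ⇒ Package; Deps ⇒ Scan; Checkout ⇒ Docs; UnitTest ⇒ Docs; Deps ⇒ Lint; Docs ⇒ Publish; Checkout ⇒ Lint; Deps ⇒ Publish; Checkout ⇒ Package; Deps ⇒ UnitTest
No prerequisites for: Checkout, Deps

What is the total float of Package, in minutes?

2

The longest chain is Deps→UnitTest→Docs→Publish = 8+3+9+1 = 21; overall finish 21 minutes.
Longest path through Package: 19 minutes (earliest finish 19, latest finish 21).
Float = 21 − 19 = 2.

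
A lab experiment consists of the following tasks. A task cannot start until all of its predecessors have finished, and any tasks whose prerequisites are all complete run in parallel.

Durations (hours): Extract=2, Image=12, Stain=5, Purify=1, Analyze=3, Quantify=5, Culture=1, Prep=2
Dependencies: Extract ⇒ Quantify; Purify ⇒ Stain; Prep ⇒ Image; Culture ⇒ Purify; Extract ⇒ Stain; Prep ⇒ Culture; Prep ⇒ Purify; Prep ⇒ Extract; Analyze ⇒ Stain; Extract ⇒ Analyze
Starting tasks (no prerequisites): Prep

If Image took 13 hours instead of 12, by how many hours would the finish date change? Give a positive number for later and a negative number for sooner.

1

Critical path before the change: Prep→Image = 2+12 = 14 giving 14 hours.
Image is on the critical path; changing it to 13 makes that path 15 hours.
That remains the longest chain; total 15 hours.
Change in finish: 15 − 14 = +1 hours.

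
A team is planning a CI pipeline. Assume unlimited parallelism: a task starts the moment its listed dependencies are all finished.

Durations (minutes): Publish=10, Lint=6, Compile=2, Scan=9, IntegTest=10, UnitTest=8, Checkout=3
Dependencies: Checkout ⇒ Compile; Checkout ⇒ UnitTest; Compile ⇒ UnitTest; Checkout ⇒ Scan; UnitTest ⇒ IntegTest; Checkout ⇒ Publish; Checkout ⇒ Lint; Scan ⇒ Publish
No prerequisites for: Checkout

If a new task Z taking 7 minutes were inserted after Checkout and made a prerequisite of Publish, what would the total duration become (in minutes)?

23

Originally the job takes 23 minutes.
With Z inserted, Publish now waits for max(Checkout, Scan, Z).
New critical path: Checkout→Compile→UnitTest→IntegTest = 3+2+8+10 = 23 ⇒ 23 minutes.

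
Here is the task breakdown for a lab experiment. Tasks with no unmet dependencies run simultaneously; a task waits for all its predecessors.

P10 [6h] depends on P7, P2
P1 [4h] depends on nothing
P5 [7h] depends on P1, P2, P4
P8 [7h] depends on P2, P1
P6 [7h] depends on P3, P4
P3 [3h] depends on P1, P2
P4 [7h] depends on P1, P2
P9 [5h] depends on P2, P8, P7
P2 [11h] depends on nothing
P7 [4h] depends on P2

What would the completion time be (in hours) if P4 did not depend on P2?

23

Original critical path: P2→P4→P5 = 11+7+7 = 25 ⇒ 25 hours.
Without P2→P4, P4's earliest start moves from 11 to 4.
New critical path: P2→P8→P9 = 11+7+5 = 23 ⇒ 23 hours.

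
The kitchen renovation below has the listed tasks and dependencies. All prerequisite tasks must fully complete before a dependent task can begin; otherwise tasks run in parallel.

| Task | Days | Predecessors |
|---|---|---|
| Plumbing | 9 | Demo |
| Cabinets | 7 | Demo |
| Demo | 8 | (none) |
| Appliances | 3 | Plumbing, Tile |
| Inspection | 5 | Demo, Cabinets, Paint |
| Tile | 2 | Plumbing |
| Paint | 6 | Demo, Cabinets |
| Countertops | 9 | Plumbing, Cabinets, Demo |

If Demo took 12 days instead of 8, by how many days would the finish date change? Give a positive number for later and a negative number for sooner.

Baseline: Demo→Plumbing→Countertops = 8+9+9 = 26 → 26 days.
Demo is on the critical path; changing it to 12 makes that path 30 days.
The critical path is still Demo→Plumbing→Countertops; finish is now 30 days.
Change in finish: 30 − 26 = +4 days.

4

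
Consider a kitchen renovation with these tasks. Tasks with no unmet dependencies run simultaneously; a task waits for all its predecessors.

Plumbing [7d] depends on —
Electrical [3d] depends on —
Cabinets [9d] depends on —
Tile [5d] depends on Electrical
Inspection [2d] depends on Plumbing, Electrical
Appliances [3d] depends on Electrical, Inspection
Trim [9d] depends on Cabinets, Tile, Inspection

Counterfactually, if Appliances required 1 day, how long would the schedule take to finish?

Baseline: Plumbing→Inspection→Trim = 7+2+9 = 18 → 18 days.
The longest path through Appliances is only 12 days, so Appliances has float 6.
The critical path is still Plumbing→Inspection→Trim; finish is now 18 days.

18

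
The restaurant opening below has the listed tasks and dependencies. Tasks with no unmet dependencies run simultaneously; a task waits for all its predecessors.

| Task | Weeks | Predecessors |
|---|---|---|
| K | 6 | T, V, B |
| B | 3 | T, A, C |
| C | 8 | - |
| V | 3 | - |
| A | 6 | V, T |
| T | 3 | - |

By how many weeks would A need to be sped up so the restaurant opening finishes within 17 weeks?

Current finish: 18 weeks; target: 17.
A is on every critical path, so each week cut from A cuts the finish by one (this holds down to a finish of 17).
Need 18 − 17 = 1 week off A → A becomes 5 weeks, finish becomes 17.

1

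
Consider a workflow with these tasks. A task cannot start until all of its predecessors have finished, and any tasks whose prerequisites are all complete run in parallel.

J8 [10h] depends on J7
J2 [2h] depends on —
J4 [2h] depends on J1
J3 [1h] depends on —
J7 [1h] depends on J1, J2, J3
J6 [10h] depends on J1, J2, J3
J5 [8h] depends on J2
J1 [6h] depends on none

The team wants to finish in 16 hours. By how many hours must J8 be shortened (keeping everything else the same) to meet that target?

1

Current finish: 17 hours; target: 16.
J8 is on every critical path, so each hour cut from J8 cuts the finish by one (this holds down to a finish of 16).
Need 17 − 16 = 1 hour off J8 → J8 becomes 9 hours, finish becomes 16.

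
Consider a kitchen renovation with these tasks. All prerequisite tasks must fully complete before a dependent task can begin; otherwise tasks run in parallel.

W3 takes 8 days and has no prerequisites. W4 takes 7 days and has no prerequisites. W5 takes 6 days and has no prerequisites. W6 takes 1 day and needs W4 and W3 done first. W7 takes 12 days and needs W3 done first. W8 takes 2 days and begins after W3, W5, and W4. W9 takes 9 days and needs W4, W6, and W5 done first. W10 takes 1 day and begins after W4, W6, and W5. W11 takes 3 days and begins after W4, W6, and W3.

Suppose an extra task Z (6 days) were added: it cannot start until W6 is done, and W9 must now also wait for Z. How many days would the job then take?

24

Originally the job takes 20 days.
With Z inserted, W9 now waits for max(W4, W6, W5, Z).
New critical path: W3→W6→Z→W9 = 8+1+6+9 = 24 ⇒ 24 days.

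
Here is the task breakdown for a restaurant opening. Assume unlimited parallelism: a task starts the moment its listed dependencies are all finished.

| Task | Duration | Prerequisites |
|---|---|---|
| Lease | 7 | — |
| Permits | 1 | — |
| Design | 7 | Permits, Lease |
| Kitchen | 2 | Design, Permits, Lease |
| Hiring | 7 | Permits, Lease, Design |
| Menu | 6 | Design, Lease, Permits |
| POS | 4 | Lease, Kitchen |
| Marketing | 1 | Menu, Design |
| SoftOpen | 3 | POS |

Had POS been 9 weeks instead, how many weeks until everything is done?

28

Actual critical path: Lease→Design→Kitchen→POS→SoftOpen = 7+7+2+4+3 = 23 ⇒ 23 weeks.
POS is on the critical path; changing it to 9 makes that path 28 weeks.
No other chain overtakes it, so the finish is 28 weeks.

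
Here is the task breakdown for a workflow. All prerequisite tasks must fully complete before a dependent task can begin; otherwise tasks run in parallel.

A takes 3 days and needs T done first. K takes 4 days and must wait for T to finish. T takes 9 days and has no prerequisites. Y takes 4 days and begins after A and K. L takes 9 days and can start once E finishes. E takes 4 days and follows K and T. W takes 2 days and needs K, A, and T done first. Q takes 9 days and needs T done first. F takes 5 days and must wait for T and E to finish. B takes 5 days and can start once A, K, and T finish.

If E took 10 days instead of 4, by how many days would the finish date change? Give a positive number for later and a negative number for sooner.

Actual critical path: T→K→E→L = 9+4+4+9 = 26 ⇒ 26 days.
E is on the critical path; changing it to 10 makes that path 32 days.
No other chain overtakes it, so the finish is 32 days.
Change in finish: 32 − 26 = +6 days.

6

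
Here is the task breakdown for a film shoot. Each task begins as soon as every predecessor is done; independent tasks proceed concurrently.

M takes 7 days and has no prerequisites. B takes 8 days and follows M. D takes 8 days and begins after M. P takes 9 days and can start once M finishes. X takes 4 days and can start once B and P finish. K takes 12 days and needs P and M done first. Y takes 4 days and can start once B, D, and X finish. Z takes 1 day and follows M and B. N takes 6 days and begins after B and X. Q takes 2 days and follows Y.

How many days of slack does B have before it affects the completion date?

3

The longest chain is M→P→K = 7+9+12 = 28; overall finish 28 days.
Longest path through B: 25 days (earliest finish 15, latest finish 18).
So B can slip 18 − 15 = 3 days.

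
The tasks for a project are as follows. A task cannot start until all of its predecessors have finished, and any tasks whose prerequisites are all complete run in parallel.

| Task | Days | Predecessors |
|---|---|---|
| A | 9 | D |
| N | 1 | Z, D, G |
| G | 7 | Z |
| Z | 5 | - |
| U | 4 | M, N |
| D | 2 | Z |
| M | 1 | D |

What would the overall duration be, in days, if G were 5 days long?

Critical path before the change: Z→G→N→U = 5+7+1+4 = 17 giving 17 days.
Since G is critical, the -2 change carries straight to that chain (now 15 days).
Now Z→D→A = 5+2+9 = 16 is longest, so the finish becomes 16 days.

16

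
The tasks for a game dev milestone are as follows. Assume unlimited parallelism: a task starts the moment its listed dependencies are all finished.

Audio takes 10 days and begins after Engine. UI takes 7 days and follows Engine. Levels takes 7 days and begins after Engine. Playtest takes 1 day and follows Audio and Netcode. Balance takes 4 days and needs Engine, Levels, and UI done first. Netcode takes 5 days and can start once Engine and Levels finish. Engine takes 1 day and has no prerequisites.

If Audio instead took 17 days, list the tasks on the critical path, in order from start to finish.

Engine, Audio, Playtest

Actual critical path: Engine→Levels→Netcode→Playtest = 1+7+5+1 = 14 ⇒ 14 days.
Audio is off the critical path — its longest chain is 12 days, giving 2 of slack.
New critical path: Engine→Audio→Playtest = 1+17+1 = 19 ⇒ 19 days.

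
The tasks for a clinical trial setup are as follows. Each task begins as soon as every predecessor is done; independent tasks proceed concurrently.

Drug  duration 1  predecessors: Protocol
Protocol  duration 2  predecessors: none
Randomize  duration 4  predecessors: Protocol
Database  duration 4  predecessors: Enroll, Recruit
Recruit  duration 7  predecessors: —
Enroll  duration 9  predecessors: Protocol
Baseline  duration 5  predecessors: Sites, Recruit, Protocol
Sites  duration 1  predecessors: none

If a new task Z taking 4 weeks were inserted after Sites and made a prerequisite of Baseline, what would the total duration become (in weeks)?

15

Originally the schedule takes 15 weeks.
With Z inserted, Baseline now waits for max(Sites, Recruit, Protocol, Z).
New critical path: Protocol→Enroll→Database = 2+9+4 = 15 ⇒ 15 weeks.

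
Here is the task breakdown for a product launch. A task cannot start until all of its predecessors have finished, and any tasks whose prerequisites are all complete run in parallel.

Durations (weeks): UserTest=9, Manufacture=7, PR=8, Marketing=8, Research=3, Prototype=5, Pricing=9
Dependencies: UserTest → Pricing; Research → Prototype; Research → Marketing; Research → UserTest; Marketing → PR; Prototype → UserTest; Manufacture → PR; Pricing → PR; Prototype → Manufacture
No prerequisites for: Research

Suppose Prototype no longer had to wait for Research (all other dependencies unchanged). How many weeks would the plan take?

Before: longest chain Research→Prototype→UserTest→Pricing→PR = 3+5+9+9+8 = 34, finish 34.
Without Research→Prototype, Prototype's earliest start moves from 3 to 0.
The longest chain is now Prototype→UserTest→Pricing→PR = 5+9+9+8 = 31, so the plan takes 31 weeks.

31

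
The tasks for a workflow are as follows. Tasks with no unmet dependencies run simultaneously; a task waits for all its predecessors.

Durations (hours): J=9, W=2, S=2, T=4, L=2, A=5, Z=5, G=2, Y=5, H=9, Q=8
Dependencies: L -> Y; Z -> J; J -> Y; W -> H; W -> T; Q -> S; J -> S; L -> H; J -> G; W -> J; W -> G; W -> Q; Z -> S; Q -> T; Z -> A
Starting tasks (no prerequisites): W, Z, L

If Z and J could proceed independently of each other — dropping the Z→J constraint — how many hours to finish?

16

With the dependency in place, Z→J→Y = 5+9+5 = 19 sets the finish at 19 hours.
Without Z→J, J's earliest start moves from 5 to 2.
After: W→J→Y = 2+9+5 = 16 → 16 hours.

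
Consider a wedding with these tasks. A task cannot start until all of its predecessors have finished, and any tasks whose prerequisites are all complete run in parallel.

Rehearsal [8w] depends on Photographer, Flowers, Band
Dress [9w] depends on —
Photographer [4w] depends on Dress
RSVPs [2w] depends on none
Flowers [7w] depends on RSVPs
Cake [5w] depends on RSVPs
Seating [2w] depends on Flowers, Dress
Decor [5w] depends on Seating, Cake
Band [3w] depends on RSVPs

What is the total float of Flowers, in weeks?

4

The longest chain is Dress→Photographer→Rehearsal = 9+4+8 = 21; overall finish 21 weeks.
Longest path through Flowers: 17 weeks (earliest finish 9, latest finish 13).
So Flowers can slip 13 − 9 = 4 weeks.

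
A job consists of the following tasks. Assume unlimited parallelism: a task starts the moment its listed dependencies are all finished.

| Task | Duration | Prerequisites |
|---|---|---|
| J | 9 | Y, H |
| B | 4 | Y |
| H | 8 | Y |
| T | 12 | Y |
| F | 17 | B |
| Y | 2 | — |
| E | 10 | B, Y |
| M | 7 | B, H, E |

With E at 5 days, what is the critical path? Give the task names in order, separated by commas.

Y, B, F

Critical path before the change: Y→B→E→M = 2+4+10+7 = 23 giving 23 days.
E is on the critical path; changing it to 5 makes that path 18 days.
The binding chain switches to Y→B→F = 2+4+17 = 23; finish 23 days.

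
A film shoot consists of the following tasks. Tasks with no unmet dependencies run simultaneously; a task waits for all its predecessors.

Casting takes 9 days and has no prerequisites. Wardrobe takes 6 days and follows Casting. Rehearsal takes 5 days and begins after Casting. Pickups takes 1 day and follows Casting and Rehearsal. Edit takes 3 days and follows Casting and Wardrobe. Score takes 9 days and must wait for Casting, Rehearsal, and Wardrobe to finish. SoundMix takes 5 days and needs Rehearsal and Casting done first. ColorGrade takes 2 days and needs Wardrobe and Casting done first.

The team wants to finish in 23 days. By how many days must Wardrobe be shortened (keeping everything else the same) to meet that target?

1

Current finish: 24 days; target: 23.
Wardrobe is on every critical path, so each day cut from Wardrobe cuts the finish by one (this holds down to a finish of 23).
Need 24 − 23 = 1 day off Wardrobe → Wardrobe becomes 5 days, finish becomes 23.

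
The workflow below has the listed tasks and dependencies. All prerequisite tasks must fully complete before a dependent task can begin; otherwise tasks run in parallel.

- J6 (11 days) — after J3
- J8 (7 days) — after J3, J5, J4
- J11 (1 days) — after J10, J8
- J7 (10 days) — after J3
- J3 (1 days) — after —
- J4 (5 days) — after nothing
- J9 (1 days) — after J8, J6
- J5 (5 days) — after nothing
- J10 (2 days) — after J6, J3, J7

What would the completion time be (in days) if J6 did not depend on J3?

Original critical path: J3→J6→J10→J11 = 1+11+2+1 = 15 ⇒ 15 days.
Without J3→J6, J6's earliest start moves from 1 to 0.
The longest chain is now J3→J7→J10→J11 = 1+10+2+1 = 14, so the plan takes 14 days.

14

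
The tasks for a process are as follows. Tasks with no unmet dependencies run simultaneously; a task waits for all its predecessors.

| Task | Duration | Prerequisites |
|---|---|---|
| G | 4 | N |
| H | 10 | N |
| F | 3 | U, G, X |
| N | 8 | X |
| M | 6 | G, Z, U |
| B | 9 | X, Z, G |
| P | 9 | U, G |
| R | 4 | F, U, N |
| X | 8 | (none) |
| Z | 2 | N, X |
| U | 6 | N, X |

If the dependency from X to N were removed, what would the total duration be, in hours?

Before: longest chain X→N→U→P = 8+8+6+9 = 31, finish 31.
Without X→N, N's earliest start moves from 8 to 0.
After: X→U→P = 8+6+9 = 23 → 23 hours.

23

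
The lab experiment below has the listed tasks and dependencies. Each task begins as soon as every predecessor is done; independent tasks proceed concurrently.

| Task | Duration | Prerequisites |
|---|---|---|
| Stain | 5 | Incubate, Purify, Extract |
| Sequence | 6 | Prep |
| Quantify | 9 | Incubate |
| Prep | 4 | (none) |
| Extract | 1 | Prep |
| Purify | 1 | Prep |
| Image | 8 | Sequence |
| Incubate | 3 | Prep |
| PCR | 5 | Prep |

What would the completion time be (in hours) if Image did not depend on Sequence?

16

Before: longest chain Prep→Sequence→Image = 4+6+8 = 18, finish 18.
Without Sequence→Image, Image's earliest start moves from 10 to 0.
After: Prep→Incubate→Quantify = 4+3+9 = 16 → 16 hours.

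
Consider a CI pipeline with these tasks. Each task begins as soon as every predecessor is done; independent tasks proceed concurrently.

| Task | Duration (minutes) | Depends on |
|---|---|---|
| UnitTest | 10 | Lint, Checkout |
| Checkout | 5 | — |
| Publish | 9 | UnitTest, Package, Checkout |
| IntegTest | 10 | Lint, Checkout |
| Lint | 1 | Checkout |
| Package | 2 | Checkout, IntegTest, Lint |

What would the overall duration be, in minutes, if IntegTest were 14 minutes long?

Actual critical path: Checkout→Lint→IntegTest→Package→Publish = 5+1+10+2+9 = 27 ⇒ 27 minutes.
IntegTest is on the critical path; changing it to 14 makes that path 31 minutes.
No other chain overtakes it, so the finish is 31 minutes.

31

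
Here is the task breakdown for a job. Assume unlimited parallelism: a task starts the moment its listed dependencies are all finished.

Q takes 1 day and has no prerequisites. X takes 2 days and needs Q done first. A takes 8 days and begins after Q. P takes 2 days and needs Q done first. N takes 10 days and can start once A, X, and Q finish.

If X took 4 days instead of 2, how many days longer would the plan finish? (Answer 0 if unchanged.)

Actual critical path: Q→A→N = 1+8+10 = 19 ⇒ 19 days.
X is off the critical path — its longest chain is 13 days, giving 6 of slack.
That remains the longest chain; total 19 days.
Change in finish: 19 − 19 = +0 days.

0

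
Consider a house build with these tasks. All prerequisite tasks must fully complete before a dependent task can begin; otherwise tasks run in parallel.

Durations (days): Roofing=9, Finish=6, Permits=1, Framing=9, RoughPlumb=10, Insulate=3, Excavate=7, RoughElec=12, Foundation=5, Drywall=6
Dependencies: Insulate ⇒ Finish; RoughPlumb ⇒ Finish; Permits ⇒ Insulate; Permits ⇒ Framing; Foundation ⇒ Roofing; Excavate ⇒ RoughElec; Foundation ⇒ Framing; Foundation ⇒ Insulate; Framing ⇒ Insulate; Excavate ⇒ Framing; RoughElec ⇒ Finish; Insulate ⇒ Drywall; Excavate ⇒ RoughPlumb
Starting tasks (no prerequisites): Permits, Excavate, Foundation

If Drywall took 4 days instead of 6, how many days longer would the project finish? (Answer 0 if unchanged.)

0

Critical path before the change: Excavate→Framing→Insulate→Drywall = 7+9+3+6 = 25 giving 25 days.
Drywall lies on that path, so at 4 days the path becomes 23 days.
The binding chain switches to Excavate→Framing→Insulate→Finish = 7+9+3+6 = 25; finish 25 days.
Change in finish: 25 − 25 = +0 days.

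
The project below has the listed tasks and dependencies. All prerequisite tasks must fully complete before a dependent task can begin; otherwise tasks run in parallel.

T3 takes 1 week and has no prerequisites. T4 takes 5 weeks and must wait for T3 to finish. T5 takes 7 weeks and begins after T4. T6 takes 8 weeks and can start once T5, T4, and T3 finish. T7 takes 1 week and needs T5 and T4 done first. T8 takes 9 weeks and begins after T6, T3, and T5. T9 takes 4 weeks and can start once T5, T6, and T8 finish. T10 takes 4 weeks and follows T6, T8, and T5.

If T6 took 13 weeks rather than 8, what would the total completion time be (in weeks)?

Actual critical path: T3→T4→T5→T6→T8→T9 = 1+5+7+8+9+4 = 34 ⇒ 34 weeks.
T6 is on the critical path; changing it to 13 makes that path 39 weeks.
No other chain overtakes it, so the finish is 39 weeks.

39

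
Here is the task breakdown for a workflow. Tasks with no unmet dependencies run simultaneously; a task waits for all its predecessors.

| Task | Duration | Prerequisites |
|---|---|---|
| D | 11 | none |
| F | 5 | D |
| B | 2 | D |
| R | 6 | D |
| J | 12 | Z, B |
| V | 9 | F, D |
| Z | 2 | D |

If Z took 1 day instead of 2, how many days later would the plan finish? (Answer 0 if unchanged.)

0

As given, the longest chain is D→Z→J = 11+2+12 = 25, so the finish is 25 days.
Since Z is critical, the -1 change carries straight to that chain (now 24 days).
New critical path: D→F→V = 11+5+9 = 25 ⇒ 25 days.
Change in finish: 25 − 25 = +0 days.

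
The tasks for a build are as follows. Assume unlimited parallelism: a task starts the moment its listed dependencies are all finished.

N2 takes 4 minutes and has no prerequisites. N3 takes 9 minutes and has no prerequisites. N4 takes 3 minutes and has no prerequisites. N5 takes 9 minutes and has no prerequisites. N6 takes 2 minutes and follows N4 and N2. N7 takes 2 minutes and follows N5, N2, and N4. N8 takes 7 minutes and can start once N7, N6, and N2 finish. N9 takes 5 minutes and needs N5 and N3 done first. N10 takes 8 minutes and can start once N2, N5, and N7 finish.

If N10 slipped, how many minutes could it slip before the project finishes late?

The longest chain is N5→N7→N10 = 9+2+8 = 19; overall finish 19 minutes.
The longest chain containing N10 totals 19 minutes.
So N10 can slip 19 − 19 = 0 minutes.

0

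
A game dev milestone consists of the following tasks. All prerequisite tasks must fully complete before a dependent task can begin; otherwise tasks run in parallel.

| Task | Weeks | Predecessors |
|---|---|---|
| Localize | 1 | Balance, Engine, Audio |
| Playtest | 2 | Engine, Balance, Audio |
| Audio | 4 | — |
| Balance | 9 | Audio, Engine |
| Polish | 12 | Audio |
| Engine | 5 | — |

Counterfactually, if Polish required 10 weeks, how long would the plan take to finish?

16

Critical path before the change: Audio→Polish = 4+12 = 16 giving 16 weeks.
Polish is on the critical path; changing it to 10 makes that path 14 weeks.
The binding chain switches to Engine→Balance→Playtest = 5+9+2 = 16; finish 16 weeks.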